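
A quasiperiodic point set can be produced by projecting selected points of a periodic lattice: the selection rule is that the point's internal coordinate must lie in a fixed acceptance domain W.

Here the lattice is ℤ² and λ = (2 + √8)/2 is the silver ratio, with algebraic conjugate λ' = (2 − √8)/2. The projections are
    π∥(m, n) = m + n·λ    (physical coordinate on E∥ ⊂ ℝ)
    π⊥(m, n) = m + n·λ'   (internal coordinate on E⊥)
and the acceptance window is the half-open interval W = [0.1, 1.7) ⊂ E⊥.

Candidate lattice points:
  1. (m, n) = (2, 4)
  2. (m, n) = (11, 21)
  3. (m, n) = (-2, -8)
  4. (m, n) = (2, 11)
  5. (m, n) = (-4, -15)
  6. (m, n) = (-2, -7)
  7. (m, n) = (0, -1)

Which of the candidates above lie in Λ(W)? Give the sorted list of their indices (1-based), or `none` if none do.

λ' = (2−√8)/2 ≈ -0.414214.
#1 (2,4): internal coord 2 + (4)·λ' = +0.343146; +0.343146 ∈ [0.1, 1.7) → IN Λ
#2 (11,21): internal coord 11 + (21)·λ' = +2.301515; +2.301515 ∉ [0.1, 1.7) → out
#3 (-2,-8): internal coord -2 + (-8)·λ' = +1.313708; +1.313708 ∈ [0.1, 1.7) → IN Λ
#4 (2,11): internal coord 2 + (11)·λ' = -2.556349; -2.556349 ∉ [0.1, 1.7) → out
#5 (-4,-15): internal coord -4 + (-15)·λ' = +2.213203; +2.213203 ∉ [0.1, 1.7) → out
#6 (-2,-7): internal coord -2 + (-7)·λ' = +0.899495; +0.899495 ∈ [0.1, 1.7) → IN Λ
#7 (0,-1): internal coord 0 + (-1)·λ' = +0.414214; +0.414214 ∈ [0.1, 1.7) → IN Λ

1, 3, 6, 7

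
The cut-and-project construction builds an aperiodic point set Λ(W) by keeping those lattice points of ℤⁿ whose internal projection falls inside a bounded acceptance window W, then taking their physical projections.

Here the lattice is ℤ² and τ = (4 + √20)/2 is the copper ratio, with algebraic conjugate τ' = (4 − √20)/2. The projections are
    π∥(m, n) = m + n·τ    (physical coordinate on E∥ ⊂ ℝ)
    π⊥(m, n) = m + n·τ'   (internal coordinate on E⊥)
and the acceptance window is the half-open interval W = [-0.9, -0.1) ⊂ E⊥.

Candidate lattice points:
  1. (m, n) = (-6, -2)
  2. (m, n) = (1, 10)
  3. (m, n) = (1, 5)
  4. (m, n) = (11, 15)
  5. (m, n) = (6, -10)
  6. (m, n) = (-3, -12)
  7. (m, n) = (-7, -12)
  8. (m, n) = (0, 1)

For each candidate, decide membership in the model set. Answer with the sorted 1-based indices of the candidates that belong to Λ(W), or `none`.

3, 6, 8

Compute τ' = (4−√20)/2 = -0.2361, so π⊥(m,n) = m -0.2361·n.
[1] lift (-6,-2): star map gives -5.5279; window check -0.9 ≤ -5.5279 < -0.1 is false → out
[2] lift (1,10): star map gives -1.3607; window check -0.9 ≤ -1.3607 < -0.1 is false → out
[3] lift (1,5): star map gives -0.1803; window check -0.9 ≤ -0.1803 < -0.1 is true → IN Λ
[4] lift (11,15): star map gives 7.4590; window check -0.9 ≤ 7.4590 < -0.1 is false → out
[5] lift (6,-10): star map gives 8.3607; window check -0.9 ≤ 8.3607 < -0.1 is false → out
[6] lift (-3,-12): star map gives -0.1672; window check -0.9 ≤ -0.1672 < -0.1 is true → IN Λ
[7] lift (-7,-12): star map gives -4.1672; window check -0.9 ≤ -4.1672 < -0.1 is false → out
[8] lift (0,1): star map gives -0.2361; window check -0.9 ≤ -0.2361 < -0.1 is true → IN Λ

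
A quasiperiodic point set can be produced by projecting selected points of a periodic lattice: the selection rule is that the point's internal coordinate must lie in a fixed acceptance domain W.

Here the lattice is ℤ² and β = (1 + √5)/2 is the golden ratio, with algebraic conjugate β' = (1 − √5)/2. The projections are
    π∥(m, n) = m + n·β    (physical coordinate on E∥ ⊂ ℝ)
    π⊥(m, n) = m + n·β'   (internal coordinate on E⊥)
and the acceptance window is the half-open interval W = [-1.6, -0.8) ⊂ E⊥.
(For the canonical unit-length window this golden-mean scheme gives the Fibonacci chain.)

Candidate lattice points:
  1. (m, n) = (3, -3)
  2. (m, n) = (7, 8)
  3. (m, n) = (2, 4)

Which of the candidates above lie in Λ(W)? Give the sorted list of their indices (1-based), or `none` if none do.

Numerically β ≈ 1.618034 and β' = −1/β ≈ -0.618034.
candidate 1: (m,n)=(3,-3) → π∥ = 3-3·β ≈ -1.854102, π⊥ = 3-3·β' ≈ 4.854102 ∉ [-1.6, -0.8) ⇒ out
candidate 2: (m,n)=(7,8) → π∥ = 7+8·β ≈ 19.944272, π⊥ = 7+8·β' ≈ 2.055728 ∉ [-1.6, -0.8) ⇒ out
candidate 3: (m,n)=(2,4) → π∥ = 2+4·β ≈ 8.472136, π⊥ = 2+4·β' ≈ -0.472136 ∉ [-1.6, -0.8) ⇒ out

none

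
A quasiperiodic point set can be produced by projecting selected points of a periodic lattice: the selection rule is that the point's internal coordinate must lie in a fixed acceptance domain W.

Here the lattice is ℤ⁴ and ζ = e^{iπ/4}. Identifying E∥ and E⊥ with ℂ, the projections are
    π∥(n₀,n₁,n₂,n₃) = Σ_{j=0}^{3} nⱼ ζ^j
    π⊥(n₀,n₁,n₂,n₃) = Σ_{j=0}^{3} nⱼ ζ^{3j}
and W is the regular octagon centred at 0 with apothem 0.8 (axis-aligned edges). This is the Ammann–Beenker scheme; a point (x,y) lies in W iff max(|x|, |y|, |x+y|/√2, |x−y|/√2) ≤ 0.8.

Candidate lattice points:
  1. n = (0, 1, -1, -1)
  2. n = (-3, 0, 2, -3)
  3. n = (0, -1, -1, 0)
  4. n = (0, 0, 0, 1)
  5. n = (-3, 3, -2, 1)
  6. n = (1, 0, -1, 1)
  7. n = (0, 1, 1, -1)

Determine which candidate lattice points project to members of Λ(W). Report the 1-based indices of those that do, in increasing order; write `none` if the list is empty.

Internal map: ζ^{3j} for j=0..3 gives (1,0), (−√2/2,√2/2), (0,−1), (√2/2,√2/2).
candidate 1: n = (0, 1, -1, -1) → π⊥ ≈ (-1.4142, +1.0000); max(|x|,|y|,|x±y|/√2) = 1.7071 > 0.8 ⇒ ∉ W
candidate 2: n = (-3, 0, 2, -3) → π⊥ ≈ (-5.1213, -4.1213); max(|x|,|y|,|x±y|/√2) = 6.5355 > 0.8 ⇒ ∉ W
candidate 3: n = (0, -1, -1, 0) → π⊥ ≈ (+0.7071, +0.2929); max(|x|,|y|,|x±y|/√2) = 0.7071 ≤ 0.8 ⇒ ∈ W
candidate 4: n = (0, 0, 0, 1) → π⊥ ≈ (+0.7071, +0.7071); max(|x|,|y|,|x±y|/√2) = 1.0000 > 0.8 ⇒ ∉ W
candidate 5: n = (-3, 3, -2, 1) → π⊥ ≈ (-4.4142, +4.8284); max(|x|,|y|,|x±y|/√2) = 6.5355 > 0.8 ⇒ ∉ W
candidate 6: n = (1, 0, -1, 1) → π⊥ ≈ (+1.7071, +1.7071); max(|x|,|y|,|x±y|/√2) = 2.4142 > 0.8 ⇒ ∉ W
candidate 7: n = (0, 1, 1, -1) → π⊥ ≈ (-1.4142, -1.0000); max(|x|,|y|,|x±y|/√2) = 1.7071 > 0.8 ⇒ ∉ W

3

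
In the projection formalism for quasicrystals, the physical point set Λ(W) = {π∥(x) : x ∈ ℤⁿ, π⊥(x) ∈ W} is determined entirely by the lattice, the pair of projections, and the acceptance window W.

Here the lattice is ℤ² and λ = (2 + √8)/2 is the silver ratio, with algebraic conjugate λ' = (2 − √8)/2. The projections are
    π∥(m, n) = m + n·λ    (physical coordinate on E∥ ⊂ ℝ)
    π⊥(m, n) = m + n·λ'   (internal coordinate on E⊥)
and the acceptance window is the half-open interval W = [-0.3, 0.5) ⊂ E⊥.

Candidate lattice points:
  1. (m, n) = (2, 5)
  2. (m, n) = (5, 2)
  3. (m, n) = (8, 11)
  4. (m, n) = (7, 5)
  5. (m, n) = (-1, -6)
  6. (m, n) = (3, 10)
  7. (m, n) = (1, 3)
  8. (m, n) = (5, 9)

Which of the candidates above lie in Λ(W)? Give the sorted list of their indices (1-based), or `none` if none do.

1, 7

λ' = (2−√8)/2 ≈ -0.4142.
[1] lift (2,5): star map gives -0.0711; window check -0.3 ≤ -0.0711 < 0.5 is true → IN Λ
[2] lift (5,2): star map gives 4.1716; window check -0.3 ≤ 4.1716 < 0.5 is false → out
[3] lift (8,11): star map gives 3.4437; window check -0.3 ≤ 3.4437 < 0.5 is false → out
[4] lift (7,5): star map gives 4.9289; window check -0.3 ≤ 4.9289 < 0.5 is false → out
[5] lift (-1,-6): star map gives 1.4853; window check -0.3 ≤ 1.4853 < 0.5 is false → out
[6] lift (3,10): star map gives -1.1421; window check -0.3 ≤ -1.1421 < 0.5 is false → out
[7] lift (1,3): star map gives -0.2426; window check -0.3 ≤ -0.2426 < 0.5 is true → IN Λ
[8] lift (5,9): star map gives 1.2721; window check -0.3 ≤ 1.2721 < 0.5 is false → out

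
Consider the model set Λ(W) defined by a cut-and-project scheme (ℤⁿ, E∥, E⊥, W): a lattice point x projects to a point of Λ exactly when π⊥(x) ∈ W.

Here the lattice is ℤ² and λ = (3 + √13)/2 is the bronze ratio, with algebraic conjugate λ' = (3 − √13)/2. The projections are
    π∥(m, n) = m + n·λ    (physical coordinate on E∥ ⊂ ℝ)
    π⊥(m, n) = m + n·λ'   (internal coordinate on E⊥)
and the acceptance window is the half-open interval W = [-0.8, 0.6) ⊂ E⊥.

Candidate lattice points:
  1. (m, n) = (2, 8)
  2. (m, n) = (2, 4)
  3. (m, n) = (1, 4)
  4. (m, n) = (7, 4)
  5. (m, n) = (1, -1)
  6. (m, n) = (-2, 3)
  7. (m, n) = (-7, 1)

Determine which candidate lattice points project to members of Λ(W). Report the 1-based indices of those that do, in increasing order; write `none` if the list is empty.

Numerically λ ≈ 3.302776 and λ' = −1/λ ≈ -0.302776.
candidate 1: (m,n)=(2,8) → π∥ = 2+8·λ ≈ 28.422205, π⊥ = 2+8·λ' ≈ -0.422205 ∈ [-0.8, 0.6) ⇒ IN Λ
candidate 2: (m,n)=(2,4) → π∥ = 2+4·λ ≈ 15.211103, π⊥ = 2+4·λ' ≈ 0.788897 ∉ [-0.8, 0.6) ⇒ out
candidate 3: (m,n)=(1,4) → π∥ = 1+4·λ ≈ 14.211103, π⊥ = 1+4·λ' ≈ -0.211103 ∈ [-0.8, 0.6) ⇒ IN Λ
candidate 4: (m,n)=(7,4) → π∥ = 7+4·λ ≈ 20.211103, π⊥ = 7+4·λ' ≈ 5.788897 ∉ [-0.8, 0.6) ⇒ out
candidate 5: (m,n)=(1,-1) → π∥ = 1-1·λ ≈ -2.302776, π⊥ = 1-1·λ' ≈ 1.302776 ∉ [-0.8, 0.6) ⇒ out
candidate 6: (m,n)=(-2,3) → π∥ = -2+3·λ ≈ 7.908327, π⊥ = -2+3·λ' ≈ -2.908327 ∉ [-0.8, 0.6) ⇒ out
candidate 7: (m,n)=(-7,1) → π∥ = -7+1·λ ≈ -3.697224, π⊥ = -7+1·λ' ≈ -7.302776 ∉ [-0.8, 0.6) ⇒ out

1, 3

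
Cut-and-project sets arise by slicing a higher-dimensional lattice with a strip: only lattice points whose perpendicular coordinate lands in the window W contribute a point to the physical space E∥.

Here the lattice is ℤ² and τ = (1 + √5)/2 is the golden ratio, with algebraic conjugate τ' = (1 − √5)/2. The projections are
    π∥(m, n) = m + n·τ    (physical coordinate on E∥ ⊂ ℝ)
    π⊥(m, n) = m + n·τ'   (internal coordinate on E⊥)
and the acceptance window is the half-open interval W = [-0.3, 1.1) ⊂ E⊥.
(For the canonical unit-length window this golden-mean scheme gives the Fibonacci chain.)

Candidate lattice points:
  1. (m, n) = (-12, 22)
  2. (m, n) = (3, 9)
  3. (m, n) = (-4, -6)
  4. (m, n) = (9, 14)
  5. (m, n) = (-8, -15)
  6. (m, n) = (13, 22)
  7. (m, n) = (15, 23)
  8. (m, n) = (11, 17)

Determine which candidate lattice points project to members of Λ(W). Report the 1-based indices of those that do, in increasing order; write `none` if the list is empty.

3, 4, 7, 8

Compute τ' = (1−√5)/2 = -0.6180, so π⊥(m,n) = m -0.6180·n.
#1 (-12,22): internal coord -12 + (22)·τ' = -25.5967; -25.5967 ∉ [-0.3, 1.1) → out
#2 (3,9): internal coord 3 + (9)·τ' = -2.5623; -2.5623 ∉ [-0.3, 1.1) → out
#3 (-4,-6): internal coord -4 + (-6)·τ' = -0.2918; -0.2918 ∈ [-0.3, 1.1) → IN Λ
#4 (9,14): internal coord 9 + (14)·τ' = +0.3475; +0.3475 ∈ [-0.3, 1.1) → IN Λ
#5 (-8,-15): internal coord -8 + (-15)·τ' = +1.2705; +1.2705 ∉ [-0.3, 1.1) → out
#6 (13,22): internal coord 13 + (22)·τ' = -0.5967; -0.5967 ∉ [-0.3, 1.1) → out
#7 (15,23): internal coord 15 + (23)·τ' = +0.7852; +0.7852 ∈ [-0.3, 1.1) → IN Λ
#8 (11,17): internal coord 11 + (17)·τ' = +0.4934; +0.4934 ∈ [-0.3, 1.1) → IN Λ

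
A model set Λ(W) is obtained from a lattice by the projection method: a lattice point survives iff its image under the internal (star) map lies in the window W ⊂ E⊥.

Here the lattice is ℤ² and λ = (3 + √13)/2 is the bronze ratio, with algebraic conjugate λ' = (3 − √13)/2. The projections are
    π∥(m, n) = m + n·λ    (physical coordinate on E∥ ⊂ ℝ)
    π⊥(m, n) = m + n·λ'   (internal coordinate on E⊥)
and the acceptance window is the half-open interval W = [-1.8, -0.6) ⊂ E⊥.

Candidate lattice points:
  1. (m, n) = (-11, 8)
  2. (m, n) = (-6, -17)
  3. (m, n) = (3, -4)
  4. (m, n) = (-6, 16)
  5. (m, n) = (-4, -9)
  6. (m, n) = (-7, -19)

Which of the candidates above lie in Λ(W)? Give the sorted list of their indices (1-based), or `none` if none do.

Compute λ' = (3−√13)/2 = -0.30278, so π⊥(m,n) = m -0.30278·n.
candidate 1: (m,n)=(-11,8) → π∥ = -11+8·λ ≈ 15.42221, π⊥ = -11+8·λ' ≈ -13.42221 ∉ [-1.8, -0.6) ⇒ out
candidate 2: (m,n)=(-6,-17) → π∥ = -6-17·λ ≈ -62.14719, π⊥ = -6-17·λ' ≈ -0.85281 ∈ [-1.8, -0.6) ⇒ IN Λ
candidate 3: (m,n)=(3,-4) → π∥ = 3-4·λ ≈ -10.21110, π⊥ = 3-4·λ' ≈ 4.21110 ∉ [-1.8, -0.6) ⇒ out
candidate 4: (m,n)=(-6,16) → π∥ = -6+16·λ ≈ 46.84441, π⊥ = -6+16·λ' ≈ -10.84441 ∉ [-1.8, -0.6) ⇒ out
candidate 5: (m,n)=(-4,-9) → π∥ = -4-9·λ ≈ -33.72498, π⊥ = -4-9·λ' ≈ -1.27502 ∈ [-1.8, -0.6) ⇒ IN Λ
candidate 6: (m,n)=(-7,-19) → π∥ = -7-19·λ ≈ -69.75274, π⊥ = -7-19·λ' ≈ -1.24726 ∈ [-1.8, -0.6) ⇒ IN Λ

2, 5, 6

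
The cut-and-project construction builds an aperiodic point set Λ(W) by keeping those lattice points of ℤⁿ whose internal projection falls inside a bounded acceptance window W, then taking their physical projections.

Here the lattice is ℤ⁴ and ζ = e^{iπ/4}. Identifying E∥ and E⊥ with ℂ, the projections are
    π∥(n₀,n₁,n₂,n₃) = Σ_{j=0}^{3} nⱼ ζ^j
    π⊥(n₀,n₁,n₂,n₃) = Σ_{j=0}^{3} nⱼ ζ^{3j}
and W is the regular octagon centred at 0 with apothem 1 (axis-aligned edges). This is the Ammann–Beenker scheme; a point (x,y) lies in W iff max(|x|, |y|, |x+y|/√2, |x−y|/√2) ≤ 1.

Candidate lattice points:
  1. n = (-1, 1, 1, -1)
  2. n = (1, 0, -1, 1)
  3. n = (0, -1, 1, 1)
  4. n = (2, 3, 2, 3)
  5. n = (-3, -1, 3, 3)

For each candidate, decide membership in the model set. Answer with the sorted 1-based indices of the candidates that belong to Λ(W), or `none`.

none

π⊥(n) = n₀ + n₁ζ³ + n₂ζ⁶ + n₃ζ⁹ where ζ = e^{iπ/4}.
candidate 1: n = (-1, 1, 1, -1) → π⊥ ≈ (-2.41421, -1.00000); max(|x|,|y|,|x±y|/√2) = 2.41421 > 1 ⇒ ∉ W
candidate 2: n = (1, 0, -1, 1) → π⊥ ≈ (+1.70711, +1.70711); max(|x|,|y|,|x±y|/√2) = 2.41421 > 1 ⇒ ∉ W
candidate 3: n = (0, -1, 1, 1) → π⊥ ≈ (+1.41421, -1.00000); max(|x|,|y|,|x±y|/√2) = 1.70711 > 1 ⇒ ∉ W
candidate 4: n = (2, 3, 2, 3) → π⊥ ≈ (+2.00000, +2.24264); max(|x|,|y|,|x±y|/√2) = 3.00000 > 1 ⇒ ∉ W
candidate 5: n = (-3, -1, 3, 3) → π⊥ ≈ (-0.17157, -1.58579); max(|x|,|y|,|x±y|/√2) = 1.58579 > 1 ⇒ ∉ W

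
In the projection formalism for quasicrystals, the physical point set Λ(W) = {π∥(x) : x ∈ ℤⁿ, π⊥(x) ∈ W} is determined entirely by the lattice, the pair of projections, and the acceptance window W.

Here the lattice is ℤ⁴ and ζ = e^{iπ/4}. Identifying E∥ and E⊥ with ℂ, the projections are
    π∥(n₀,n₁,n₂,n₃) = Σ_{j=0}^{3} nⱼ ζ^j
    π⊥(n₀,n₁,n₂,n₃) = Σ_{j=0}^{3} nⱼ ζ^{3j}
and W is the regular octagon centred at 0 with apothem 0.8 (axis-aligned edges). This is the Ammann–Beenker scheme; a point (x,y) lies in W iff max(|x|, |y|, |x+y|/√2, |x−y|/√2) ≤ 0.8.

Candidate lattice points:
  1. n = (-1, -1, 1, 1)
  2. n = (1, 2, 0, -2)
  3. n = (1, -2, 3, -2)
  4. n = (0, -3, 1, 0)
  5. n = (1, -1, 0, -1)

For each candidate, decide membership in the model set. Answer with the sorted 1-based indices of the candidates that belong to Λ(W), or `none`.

none

Internal map: ζ^{3j} for j=0..3 gives (1,0), (−√2/2,√2/2), (0,−1), (√2/2,√2/2).
candidate 1: n = (-1, -1, 1, 1) → π⊥ ≈ (+0.4142, -1.0000); max(|x|,|y|,|x±y|/√2) = 1.0000 > 0.8 ⇒ ∉ W
candidate 2: n = (1, 2, 0, -2) → π⊥ ≈ (-1.8284, +0.0000); max(|x|,|y|,|x±y|/√2) = 1.8284 > 0.8 ⇒ ∉ W
candidate 3: n = (1, -2, 3, -2) → π⊥ ≈ (+1.0000, -5.8284); max(|x|,|y|,|x±y|/√2) = 5.8284 > 0.8 ⇒ ∉ W
candidate 4: n = (0, -3, 1, 0) → π⊥ ≈ (+2.1213, -3.1213); max(|x|,|y|,|x±y|/√2) = 3.7071 > 0.8 ⇒ ∉ W
candidate 5: n = (1, -1, 0, -1) → π⊥ ≈ (+1.0000, -1.4142); max(|x|,|y|,|x±y|/√2) = 1.7071 > 0.8 ⇒ ∉ W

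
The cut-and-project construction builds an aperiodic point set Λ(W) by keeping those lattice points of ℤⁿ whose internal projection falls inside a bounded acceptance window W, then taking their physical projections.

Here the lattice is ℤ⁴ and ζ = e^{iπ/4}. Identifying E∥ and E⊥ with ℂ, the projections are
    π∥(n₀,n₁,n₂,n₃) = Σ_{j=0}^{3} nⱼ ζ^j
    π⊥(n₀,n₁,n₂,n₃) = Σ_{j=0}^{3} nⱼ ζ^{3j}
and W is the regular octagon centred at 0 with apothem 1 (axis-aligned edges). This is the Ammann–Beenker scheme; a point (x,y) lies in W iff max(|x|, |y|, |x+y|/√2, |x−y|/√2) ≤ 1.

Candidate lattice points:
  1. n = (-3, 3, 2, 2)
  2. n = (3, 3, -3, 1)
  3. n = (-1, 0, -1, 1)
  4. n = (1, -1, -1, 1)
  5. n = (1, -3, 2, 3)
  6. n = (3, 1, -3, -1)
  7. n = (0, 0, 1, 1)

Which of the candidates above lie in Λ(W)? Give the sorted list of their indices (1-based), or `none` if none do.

7

With ζ = e^{iπ/4} the internal vectors are ζ^0,ζ^3,ζ^6,ζ^9.
#1 (-3, 3, 2, 2): internal (-3.70711, 1.53553); octagon support 3.70711 vs apothem 1 → ∉ W
#2 (3, 3, -3, 1): internal (1.58579, 5.82843); octagon support 5.82843 vs apothem 1 → ∉ W
#3 (-1, 0, -1, 1): internal (-0.29289, 1.70711); octagon support 1.70711 vs apothem 1 → ∉ W
#4 (1, -1, -1, 1): internal (2.41421, 1.00000); octagon support 2.41421 vs apothem 1 → ∉ W
#5 (1, -3, 2, 3): internal (5.24264, -2.00000); octagon support 5.24264 vs apothem 1 → ∉ W
#6 (3, 1, -3, -1): internal (1.58579, 3.00000); octagon support 3.24264 vs apothem 1 → ∉ W
#7 (0, 0, 1, 1): internal (0.70711, -0.29289); octagon support 0.70711 vs apothem 1 → ∈ W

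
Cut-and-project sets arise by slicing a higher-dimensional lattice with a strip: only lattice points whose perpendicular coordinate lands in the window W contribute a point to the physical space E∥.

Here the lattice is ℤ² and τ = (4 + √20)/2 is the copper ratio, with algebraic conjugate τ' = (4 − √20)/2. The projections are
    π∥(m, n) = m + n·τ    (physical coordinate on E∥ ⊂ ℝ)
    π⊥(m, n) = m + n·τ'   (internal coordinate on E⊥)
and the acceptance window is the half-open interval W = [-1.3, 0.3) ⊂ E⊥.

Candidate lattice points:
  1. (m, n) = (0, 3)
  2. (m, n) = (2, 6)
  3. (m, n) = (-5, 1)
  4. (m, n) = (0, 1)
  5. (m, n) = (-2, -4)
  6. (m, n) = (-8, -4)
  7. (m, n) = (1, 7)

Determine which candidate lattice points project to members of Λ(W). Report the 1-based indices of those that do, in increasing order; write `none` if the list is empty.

1, 4, 5, 7

Numerically τ ≈ 4.236068 and τ' = −1/τ ≈ -0.236068.
candidate 1: (m,n)=(0,3) → π∥ = 0+3·τ ≈ 12.708204, π⊥ = 0+3·τ' ≈ -0.708204 ∈ [-1.3, 0.3) ⇒ IN Λ
candidate 2: (m,n)=(2,6) → π∥ = 2+6·τ ≈ 27.416408, π⊥ = 2+6·τ' ≈ 0.583592 ∉ [-1.3, 0.3) ⇒ out
candidate 3: (m,n)=(-5,1) → π∥ = -5+1·τ ≈ -0.763932, π⊥ = -5+1·τ' ≈ -5.236068 ∉ [-1.3, 0.3) ⇒ out
candidate 4: (m,n)=(0,1) → π∥ = 0+1·τ ≈ 4.236068, π⊥ = 0+1·τ' ≈ -0.236068 ∈ [-1.3, 0.3) ⇒ IN Λ
candidate 5: (m,n)=(-2,-4) → π∥ = -2-4·τ ≈ -18.944272, π⊥ = -2-4·τ' ≈ -1.055728 ∈ [-1.3, 0.3) ⇒ IN Λ
candidate 6: (m,n)=(-8,-4) → π∥ = -8-4·τ ≈ -24.944272, π⊥ = -8-4·τ' ≈ -7.055728 ∉ [-1.3, 0.3) ⇒ out
candidate 7: (m,n)=(1,7) → π∥ = 1+7·τ ≈ 30.652476, π⊥ = 1+7·τ' ≈ -0.652476 ∈ [-1.3, 0.3) ⇒ IN Λ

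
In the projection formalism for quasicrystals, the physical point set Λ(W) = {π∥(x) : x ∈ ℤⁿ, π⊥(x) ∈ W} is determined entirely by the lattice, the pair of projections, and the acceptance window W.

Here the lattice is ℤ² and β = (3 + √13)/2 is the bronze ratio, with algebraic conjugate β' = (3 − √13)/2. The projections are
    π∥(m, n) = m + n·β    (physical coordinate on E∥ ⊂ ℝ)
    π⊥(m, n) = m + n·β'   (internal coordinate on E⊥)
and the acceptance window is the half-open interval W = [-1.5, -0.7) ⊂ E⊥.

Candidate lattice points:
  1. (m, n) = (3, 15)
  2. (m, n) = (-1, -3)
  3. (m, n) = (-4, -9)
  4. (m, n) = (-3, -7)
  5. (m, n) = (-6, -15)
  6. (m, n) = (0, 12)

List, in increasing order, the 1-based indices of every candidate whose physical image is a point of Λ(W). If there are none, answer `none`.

3, 4, 5

Numerically β ≈ 3.302776 and β' = −1/β ≈ -0.302776.
#1 (3,15): internal coord 3 + (15)·β' = -1.541635; -1.541635 ∉ [-1.5, -0.7) → out
#2 (-1,-3): internal coord -1 + (-3)·β' = -0.091673; -0.091673 ∉ [-1.5, -0.7) → out
#3 (-4,-9): internal coord -4 + (-9)·β' = -1.275019; -1.275019 ∈ [-1.5, -0.7) → IN Λ
#4 (-3,-7): internal coord -3 + (-7)·β' = -0.880571; -0.880571 ∈ [-1.5, -0.7) → IN Λ
#5 (-6,-15): internal coord -6 + (-15)·β' = -1.458365; -1.458365 ∈ [-1.5, -0.7) → IN Λ
#6 (0,12): internal coord 0 + (12)·β' = -3.633308; -3.633308 ∉ [-1.5, -0.7) → out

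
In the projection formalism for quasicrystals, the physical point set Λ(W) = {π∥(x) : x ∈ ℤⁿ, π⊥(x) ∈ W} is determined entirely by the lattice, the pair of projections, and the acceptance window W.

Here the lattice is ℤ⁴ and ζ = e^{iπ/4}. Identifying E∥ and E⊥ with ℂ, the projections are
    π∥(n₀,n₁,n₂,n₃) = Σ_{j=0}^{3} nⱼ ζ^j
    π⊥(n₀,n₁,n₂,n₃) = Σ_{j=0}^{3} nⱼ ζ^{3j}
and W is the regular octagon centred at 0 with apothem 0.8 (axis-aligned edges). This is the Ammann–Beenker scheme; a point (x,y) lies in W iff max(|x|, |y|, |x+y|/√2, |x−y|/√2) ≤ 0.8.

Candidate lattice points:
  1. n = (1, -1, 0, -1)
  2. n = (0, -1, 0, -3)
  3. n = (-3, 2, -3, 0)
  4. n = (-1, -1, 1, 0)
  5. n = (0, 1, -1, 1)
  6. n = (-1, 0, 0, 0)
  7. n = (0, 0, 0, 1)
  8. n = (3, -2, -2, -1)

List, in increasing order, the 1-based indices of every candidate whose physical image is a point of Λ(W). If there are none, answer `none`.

Internal map: ζ^{3j} for j=0..3 gives (1,0), (−√2/2,√2/2), (0,−1), (√2/2,√2/2).
candidate 1: n = (1, -1, 0, -1) → π⊥ ≈ (+1.000000, -1.414214); max(|x|,|y|,|x±y|/√2) = 1.707107 > 0.8 ⇒ ∉ W
candidate 2: n = (0, -1, 0, -3) → π⊥ ≈ (-1.414214, -2.828427); max(|x|,|y|,|x±y|/√2) = 3.000000 > 0.8 ⇒ ∉ W
candidate 3: n = (-3, 2, -3, 0) → π⊥ ≈ (-4.414214, +4.414214); max(|x|,|y|,|x±y|/√2) = 6.242641 > 0.8 ⇒ ∉ W
candidate 4: n = (-1, -1, 1, 0) → π⊥ ≈ (-0.292893, -1.707107); max(|x|,|y|,|x±y|/√2) = 1.707107 > 0.8 ⇒ ∉ W
candidate 5: n = (0, 1, -1, 1) → π⊥ ≈ (+0.000000, +2.414214); max(|x|,|y|,|x±y|/√2) = 2.414214 > 0.8 ⇒ ∉ W
candidate 6: n = (-1, 0, 0, 0) → π⊥ ≈ (-1.000000, +0.000000); max(|x|,|y|,|x±y|/√2) = 1.000000 > 0.8 ⇒ ∉ W
candidate 7: n = (0, 0, 0, 1) → π⊥ ≈ (+0.707107, +0.707107); max(|x|,|y|,|x±y|/√2) = 1.000000 > 0.8 ⇒ ∉ W
candidate 8: n = (3, -2, -2, -1) → π⊥ ≈ (+3.707107, -0.121320); max(|x|,|y|,|x±y|/√2) = 3.707107 > 0.8 ⇒ ∉ W

none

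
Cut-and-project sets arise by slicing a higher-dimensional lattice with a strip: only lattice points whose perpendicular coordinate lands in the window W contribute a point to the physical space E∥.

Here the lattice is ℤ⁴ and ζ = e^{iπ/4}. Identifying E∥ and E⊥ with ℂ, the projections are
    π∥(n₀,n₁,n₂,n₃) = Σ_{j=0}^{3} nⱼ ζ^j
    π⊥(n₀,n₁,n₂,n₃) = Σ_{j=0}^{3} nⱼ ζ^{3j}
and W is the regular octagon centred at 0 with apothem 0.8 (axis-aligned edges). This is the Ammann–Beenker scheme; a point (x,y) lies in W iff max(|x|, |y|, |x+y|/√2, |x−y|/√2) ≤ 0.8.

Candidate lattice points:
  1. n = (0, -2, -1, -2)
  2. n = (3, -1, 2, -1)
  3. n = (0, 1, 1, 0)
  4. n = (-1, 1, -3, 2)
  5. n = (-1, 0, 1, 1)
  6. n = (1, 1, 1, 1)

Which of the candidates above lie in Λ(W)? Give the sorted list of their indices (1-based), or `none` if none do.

3, 5

With ζ = e^{iπ/4} the internal vectors are ζ^0,ζ^3,ζ^6,ζ^9.
candidate 1: n = (0, -2, -1, -2) → π⊥ ≈ (+0.000000, -1.828427); max(|x|,|y|,|x±y|/√2) = 1.828427 > 0.8 ⇒ ∉ W
candidate 2: n = (3, -1, 2, -1) → π⊥ ≈ (+3.000000, -3.414214); max(|x|,|y|,|x±y|/√2) = 4.535534 > 0.8 ⇒ ∉ W
candidate 3: n = (0, 1, 1, 0) → π⊥ ≈ (-0.707107, -0.292893); max(|x|,|y|,|x±y|/√2) = 0.707107 ≤ 0.8 ⇒ ∈ W
candidate 4: n = (-1, 1, -3, 2) → π⊥ ≈ (-0.292893, +5.121320); max(|x|,|y|,|x±y|/√2) = 5.121320 > 0.8 ⇒ ∉ W
candidate 5: n = (-1, 0, 1, 1) → π⊥ ≈ (-0.292893, -0.292893); max(|x|,|y|,|x±y|/√2) = 0.414214 ≤ 0.8 ⇒ ∈ W
candidate 6: n = (1, 1, 1, 1) → π⊥ ≈ (+1.000000, +0.414214); max(|x|,|y|,|x±y|/√2) = 1.000000 > 0.8 ⇒ ∉ W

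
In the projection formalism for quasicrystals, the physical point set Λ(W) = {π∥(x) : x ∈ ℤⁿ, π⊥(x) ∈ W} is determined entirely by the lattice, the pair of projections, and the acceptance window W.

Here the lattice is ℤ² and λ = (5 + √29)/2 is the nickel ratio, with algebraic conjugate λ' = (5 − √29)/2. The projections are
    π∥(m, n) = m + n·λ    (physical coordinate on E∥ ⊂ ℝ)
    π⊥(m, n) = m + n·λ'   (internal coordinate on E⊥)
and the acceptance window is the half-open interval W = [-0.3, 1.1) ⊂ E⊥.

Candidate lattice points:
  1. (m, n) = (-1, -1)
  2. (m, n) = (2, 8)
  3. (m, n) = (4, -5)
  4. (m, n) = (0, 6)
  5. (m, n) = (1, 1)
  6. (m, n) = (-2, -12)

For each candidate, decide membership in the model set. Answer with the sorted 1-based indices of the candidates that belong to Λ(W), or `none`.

2, 5, 6

Compute λ' = (5−√29)/2 = -0.19258, so π⊥(m,n) = m -0.19258·n.
[1] lift (-1,-1): star map gives -0.80742; window check -0.3 ≤ -0.80742 < 1.1 is false → out
[2] lift (2,8): star map gives 0.45934; window check -0.3 ≤ 0.45934 < 1.1 is true → IN Λ
[3] lift (4,-5): star map gives 4.96291; window check -0.3 ≤ 4.96291 < 1.1 is false → out
[4] lift (0,6): star map gives -1.15549; window check -0.3 ≤ -1.15549 < 1.1 is false → out
[5] lift (1,1): star map gives 0.80742; window check -0.3 ≤ 0.80742 < 1.1 is true → IN Λ
[6] lift (-2,-12): star map gives 0.31099; window check -0.3 ≤ 0.31099 < 1.1 is true → IN Λ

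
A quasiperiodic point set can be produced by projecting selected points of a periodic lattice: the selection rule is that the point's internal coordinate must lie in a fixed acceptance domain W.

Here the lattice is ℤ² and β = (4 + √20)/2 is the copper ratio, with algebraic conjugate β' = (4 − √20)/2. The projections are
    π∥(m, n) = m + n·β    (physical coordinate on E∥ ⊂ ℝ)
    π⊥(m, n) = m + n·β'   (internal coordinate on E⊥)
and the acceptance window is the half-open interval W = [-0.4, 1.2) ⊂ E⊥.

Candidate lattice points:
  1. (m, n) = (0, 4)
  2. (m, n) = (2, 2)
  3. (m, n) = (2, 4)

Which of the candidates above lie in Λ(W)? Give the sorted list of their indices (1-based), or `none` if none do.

β' = (4−√20)/2 ≈ -0.23607.
candidate 1: (m,n)=(0,4) → π∥ = 0+4·β ≈ 16.94427, π⊥ = 0+4·β' ≈ -0.94427 ∉ [-0.4, 1.2) ⇒ out
candidate 2: (m,n)=(2,2) → π∥ = 2+2·β ≈ 10.47214, π⊥ = 2+2·β' ≈ 1.52786 ∉ [-0.4, 1.2) ⇒ out
candidate 3: (m,n)=(2,4) → π∥ = 2+4·β ≈ 18.94427, π⊥ = 2+4·β' ≈ 1.05573 ∈ [-0.4, 1.2) ⇒ IN Λ

3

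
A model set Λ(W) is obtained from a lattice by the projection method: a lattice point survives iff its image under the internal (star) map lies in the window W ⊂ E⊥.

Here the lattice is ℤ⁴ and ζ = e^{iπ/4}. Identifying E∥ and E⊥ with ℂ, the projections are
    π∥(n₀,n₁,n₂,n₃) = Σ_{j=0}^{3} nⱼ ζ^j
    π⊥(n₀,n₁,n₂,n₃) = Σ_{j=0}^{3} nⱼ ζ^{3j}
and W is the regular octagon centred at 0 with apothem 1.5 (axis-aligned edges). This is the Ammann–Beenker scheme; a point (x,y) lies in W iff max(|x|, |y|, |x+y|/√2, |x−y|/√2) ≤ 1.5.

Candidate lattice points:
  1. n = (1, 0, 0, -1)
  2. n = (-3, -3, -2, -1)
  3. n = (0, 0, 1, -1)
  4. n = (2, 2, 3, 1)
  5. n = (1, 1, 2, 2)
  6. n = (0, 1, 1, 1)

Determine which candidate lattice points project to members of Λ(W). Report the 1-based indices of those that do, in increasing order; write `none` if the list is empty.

π⊥(n) = n₀ + n₁ζ³ + n₂ζ⁶ + n₃ζ⁹ where ζ = e^{iπ/4}.
candidate 1: n = (1, 0, 0, -1) → π⊥ ≈ (+0.29289, -0.70711); max(|x|,|y|,|x±y|/√2) = 0.70711 ≤ 1.5 ⇒ ∈ W
candidate 2: n = (-3, -3, -2, -1) → π⊥ ≈ (-1.58579, -0.82843); max(|x|,|y|,|x±y|/√2) = 1.70711 > 1.5 ⇒ ∉ W
candidate 3: n = (0, 0, 1, -1) → π⊥ ≈ (-0.70711, -1.70711); max(|x|,|y|,|x±y|/√2) = 1.70711 > 1.5 ⇒ ∉ W
candidate 4: n = (2, 2, 3, 1) → π⊥ ≈ (+1.29289, -0.87868); max(|x|,|y|,|x±y|/√2) = 1.53553 > 1.5 ⇒ ∉ W
candidate 5: n = (1, 1, 2, 2) → π⊥ ≈ (+1.70711, +0.12132); max(|x|,|y|,|x±y|/√2) = 1.70711 > 1.5 ⇒ ∉ W
candidate 6: n = (0, 1, 1, 1) → π⊥ ≈ (+0.00000, +0.41421); max(|x|,|y|,|x±y|/√2) = 0.41421 ≤ 1.5 ⇒ ∈ W

1, 6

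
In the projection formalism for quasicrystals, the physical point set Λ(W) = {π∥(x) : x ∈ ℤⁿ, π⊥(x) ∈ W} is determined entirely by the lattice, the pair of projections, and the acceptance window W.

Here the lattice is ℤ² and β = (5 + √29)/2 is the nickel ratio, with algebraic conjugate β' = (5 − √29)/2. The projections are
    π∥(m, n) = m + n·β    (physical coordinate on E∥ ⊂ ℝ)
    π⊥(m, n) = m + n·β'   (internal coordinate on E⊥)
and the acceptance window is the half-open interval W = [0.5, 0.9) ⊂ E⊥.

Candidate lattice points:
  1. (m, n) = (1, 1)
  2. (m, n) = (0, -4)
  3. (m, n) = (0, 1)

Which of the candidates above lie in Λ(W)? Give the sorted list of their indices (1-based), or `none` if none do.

1, 2

β' = (5−√29)/2 ≈ -0.1926.
#1 (1,1): internal coord 1 + (1)·β' = +0.8074; +0.8074 ∈ [0.5, 0.9) → IN Λ
#2 (0,-4): internal coord 0 + (-4)·β' = +0.7703; +0.7703 ∈ [0.5, 0.9) → IN Λ
#3 (0,1): internal coord 0 + (1)·β' = -0.1926; -0.1926 ∉ [0.5, 0.9) → out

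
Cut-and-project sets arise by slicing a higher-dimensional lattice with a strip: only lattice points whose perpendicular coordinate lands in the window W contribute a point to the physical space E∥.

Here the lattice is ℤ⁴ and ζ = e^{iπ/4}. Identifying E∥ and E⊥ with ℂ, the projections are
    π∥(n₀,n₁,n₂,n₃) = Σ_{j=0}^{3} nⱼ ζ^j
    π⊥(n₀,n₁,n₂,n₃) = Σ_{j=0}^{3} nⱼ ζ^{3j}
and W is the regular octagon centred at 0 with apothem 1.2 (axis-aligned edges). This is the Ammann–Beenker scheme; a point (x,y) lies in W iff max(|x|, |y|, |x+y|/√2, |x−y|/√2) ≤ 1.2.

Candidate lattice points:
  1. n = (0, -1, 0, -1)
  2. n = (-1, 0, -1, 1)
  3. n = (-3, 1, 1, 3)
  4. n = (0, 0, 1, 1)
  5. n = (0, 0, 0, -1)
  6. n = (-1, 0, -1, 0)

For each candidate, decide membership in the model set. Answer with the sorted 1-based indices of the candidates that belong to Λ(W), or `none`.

With ζ = e^{iπ/4} the internal vectors are ζ^0,ζ^3,ζ^6,ζ^9.
#1 (0, -1, 0, -1): internal (0.00000, -1.41421); octagon support 1.41421 vs apothem 1.2 → ∉ W
#2 (-1, 0, -1, 1): internal (-0.29289, 1.70711); octagon support 1.70711 vs apothem 1.2 → ∉ W
#3 (-3, 1, 1, 3): internal (-1.58579, 1.82843); octagon support 2.41421 vs apothem 1.2 → ∉ W
#4 (0, 0, 1, 1): internal (0.70711, -0.29289); octagon support 0.70711 vs apothem 1.2 → ∈ W
#5 (0, 0, 0, -1): internal (-0.70711, -0.70711); octagon support 1.00000 vs apothem 1.2 → ∈ W
#6 (-1, 0, -1, 0): internal (-1.00000, 1.00000); octagon support 1.41421 vs apothem 1.2 → ∉ W

4, 5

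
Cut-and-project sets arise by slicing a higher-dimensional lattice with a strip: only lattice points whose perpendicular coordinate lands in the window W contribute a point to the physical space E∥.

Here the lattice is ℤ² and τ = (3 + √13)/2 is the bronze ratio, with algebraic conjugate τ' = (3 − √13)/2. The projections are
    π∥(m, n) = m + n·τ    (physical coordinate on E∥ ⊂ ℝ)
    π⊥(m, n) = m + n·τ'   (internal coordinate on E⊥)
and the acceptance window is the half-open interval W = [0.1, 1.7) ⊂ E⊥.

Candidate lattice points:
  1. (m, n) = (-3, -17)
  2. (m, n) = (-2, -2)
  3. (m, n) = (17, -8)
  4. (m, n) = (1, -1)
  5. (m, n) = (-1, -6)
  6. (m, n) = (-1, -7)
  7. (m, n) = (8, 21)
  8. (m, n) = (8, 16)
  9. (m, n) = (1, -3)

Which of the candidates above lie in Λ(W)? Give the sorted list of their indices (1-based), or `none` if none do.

4, 5, 6, 7

Compute τ' = (3−√13)/2 = -0.30278, so π⊥(m,n) = m -0.30278·n.
[1] lift (-3,-17): star map gives 2.14719; window check 0.1 ≤ 2.14719 < 1.7 is false → out
[2] lift (-2,-2): star map gives -1.39445; window check 0.1 ≤ -1.39445 < 1.7 is false → out
[3] lift (17,-8): star map gives 19.42221; window check 0.1 ≤ 19.42221 < 1.7 is false → out
[4] lift (1,-1): star map gives 1.30278; window check 0.1 ≤ 1.30278 < 1.7 is true → IN Λ
[5] lift (-1,-6): star map gives 0.81665; window check 0.1 ≤ 0.81665 < 1.7 is true → IN Λ
[6] lift (-1,-7): star map gives 1.11943; window check 0.1 ≤ 1.11943 < 1.7 is true → IN Λ
[7] lift (8,21): star map gives 1.64171; window check 0.1 ≤ 1.64171 < 1.7 is true → IN Λ
[8] lift (8,16): star map gives 3.15559; window check 0.1 ≤ 3.15559 < 1.7 is false → out
[9] lift (1,-3): star map gives 1.90833; window check 0.1 ≤ 1.90833 < 1.7 is false → out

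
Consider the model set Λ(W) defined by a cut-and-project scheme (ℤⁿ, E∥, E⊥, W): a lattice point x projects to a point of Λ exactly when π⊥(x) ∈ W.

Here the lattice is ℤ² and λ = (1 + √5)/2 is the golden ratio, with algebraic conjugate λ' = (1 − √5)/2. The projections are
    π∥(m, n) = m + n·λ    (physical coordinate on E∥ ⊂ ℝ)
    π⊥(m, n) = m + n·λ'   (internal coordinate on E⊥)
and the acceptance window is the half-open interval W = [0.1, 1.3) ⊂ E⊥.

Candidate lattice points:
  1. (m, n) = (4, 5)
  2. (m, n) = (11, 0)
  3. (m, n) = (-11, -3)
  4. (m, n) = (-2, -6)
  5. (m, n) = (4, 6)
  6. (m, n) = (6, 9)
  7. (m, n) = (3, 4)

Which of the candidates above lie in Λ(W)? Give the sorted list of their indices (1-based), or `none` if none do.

Compute λ' = (1−√5)/2 = -0.618034, so π⊥(m,n) = m -0.618034·n.
#1 (4,5): internal coord 4 + (5)·λ' = +0.909830; +0.909830 ∈ [0.1, 1.3) → IN Λ
#2 (11,0): internal coord 11 + (0)·λ' = +11.000000; +11.000000 ∉ [0.1, 1.3) → out
#3 (-11,-3): internal coord -11 + (-3)·λ' = -9.145898; -9.145898 ∉ [0.1, 1.3) → out
#4 (-2,-6): internal coord -2 + (-6)·λ' = +1.708204; +1.708204 ∉ [0.1, 1.3) → out
#5 (4,6): internal coord 4 + (6)·λ' = +0.291796; +0.291796 ∈ [0.1, 1.3) → IN Λ
#6 (6,9): internal coord 6 + (9)·λ' = +0.437694; +0.437694 ∈ [0.1, 1.3) → IN Λ
#7 (3,4): internal coord 3 + (4)·λ' = +0.527864; +0.527864 ∈ [0.1, 1.3) → IN Λ

1, 5, 6, 7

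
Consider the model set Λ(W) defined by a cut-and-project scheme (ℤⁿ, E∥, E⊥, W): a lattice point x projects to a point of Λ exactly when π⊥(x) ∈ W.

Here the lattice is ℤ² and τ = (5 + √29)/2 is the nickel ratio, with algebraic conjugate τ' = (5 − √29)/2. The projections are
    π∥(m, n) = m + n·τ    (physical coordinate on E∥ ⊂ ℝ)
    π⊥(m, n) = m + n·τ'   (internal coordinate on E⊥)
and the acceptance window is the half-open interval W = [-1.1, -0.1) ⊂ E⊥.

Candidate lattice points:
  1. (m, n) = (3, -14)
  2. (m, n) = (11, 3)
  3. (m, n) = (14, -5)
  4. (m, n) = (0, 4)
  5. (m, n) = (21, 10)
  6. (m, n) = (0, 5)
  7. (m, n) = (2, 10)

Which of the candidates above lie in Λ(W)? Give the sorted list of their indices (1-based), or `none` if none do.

4, 6

Numerically τ ≈ 5.1926 and τ' = −1/τ ≈ -0.1926.
[1] lift (3,-14): star map gives 5.6962; window check -1.1 ≤ 5.6962 < -0.1 is false → out
[2] lift (11,3): star map gives 10.4223; window check -1.1 ≤ 10.4223 < -0.1 is false → out
[3] lift (14,-5): star map gives 14.9629; window check -1.1 ≤ 14.9629 < -0.1 is false → out
[4] lift (0,4): star map gives -0.7703; window check -1.1 ≤ -0.7703 < -0.1 is true → IN Λ
[5] lift (21,10): star map gives 19.0742; window check -1.1 ≤ 19.0742 < -0.1 is false → out
[6] lift (0,5): star map gives -0.9629; window check -1.1 ≤ -0.9629 < -0.1 is true → IN Λ
[7] lift (2,10): star map gives 0.0742; window check -1.1 ≤ 0.0742 < -0.1 is false → out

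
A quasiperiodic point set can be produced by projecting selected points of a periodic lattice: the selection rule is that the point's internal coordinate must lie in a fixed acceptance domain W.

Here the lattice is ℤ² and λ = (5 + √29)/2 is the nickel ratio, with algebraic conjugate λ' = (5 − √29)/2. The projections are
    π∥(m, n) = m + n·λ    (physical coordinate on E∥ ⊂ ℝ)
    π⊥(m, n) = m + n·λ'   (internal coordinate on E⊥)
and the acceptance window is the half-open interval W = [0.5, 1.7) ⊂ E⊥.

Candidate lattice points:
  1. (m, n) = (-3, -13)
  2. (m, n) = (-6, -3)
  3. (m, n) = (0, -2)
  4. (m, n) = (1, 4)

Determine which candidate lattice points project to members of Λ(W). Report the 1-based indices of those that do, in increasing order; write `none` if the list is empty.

none

Numerically λ ≈ 5.19258 and λ' = −1/λ ≈ -0.19258.
candidate 1: (m,n)=(-3,-13) → π∥ = -3-13·λ ≈ -70.50357, π⊥ = -3-13·λ' ≈ -0.49643 ∉ [0.5, 1.7) ⇒ out
candidate 2: (m,n)=(-6,-3) → π∥ = -6-3·λ ≈ -21.57775, π⊥ = -6-3·λ' ≈ -5.42225 ∉ [0.5, 1.7) ⇒ out
candidate 3: (m,n)=(0,-2) → π∥ = 0-2·λ ≈ -10.38516, π⊥ = 0-2·λ' ≈ 0.38516 ∉ [0.5, 1.7) ⇒ out
candidate 4: (m,n)=(1,4) → π∥ = 1+4·λ ≈ 21.77033, π⊥ = 1+4·λ' ≈ 0.22967 ∉ [0.5, 1.7) ⇒ out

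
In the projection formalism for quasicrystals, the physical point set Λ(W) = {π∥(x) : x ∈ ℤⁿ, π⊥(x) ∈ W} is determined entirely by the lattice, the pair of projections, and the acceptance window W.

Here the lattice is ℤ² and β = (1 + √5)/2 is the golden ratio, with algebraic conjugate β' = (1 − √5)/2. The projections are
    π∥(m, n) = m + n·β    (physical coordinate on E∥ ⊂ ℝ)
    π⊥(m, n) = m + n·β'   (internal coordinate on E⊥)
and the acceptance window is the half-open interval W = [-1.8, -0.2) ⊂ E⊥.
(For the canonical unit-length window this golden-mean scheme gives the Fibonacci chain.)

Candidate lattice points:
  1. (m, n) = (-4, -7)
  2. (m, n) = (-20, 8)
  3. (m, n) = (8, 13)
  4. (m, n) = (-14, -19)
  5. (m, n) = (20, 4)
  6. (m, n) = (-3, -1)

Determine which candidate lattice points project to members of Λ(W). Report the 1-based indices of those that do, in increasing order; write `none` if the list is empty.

none

Numerically β ≈ 1.618034 and β' = −1/β ≈ -0.618034.
[1] lift (-4,-7): star map gives 0.326238; window check -1.8 ≤ 0.326238 < -0.2 is false → out
[2] lift (-20,8): star map gives -24.944272; window check -1.8 ≤ -24.944272 < -0.2 is false → out
[3] lift (8,13): star map gives -0.034442; window check -1.8 ≤ -0.034442 < -0.2 is false → out
[4] lift (-14,-19): star map gives -2.257354; window check -1.8 ≤ -2.257354 < -0.2 is false → out
[5] lift (20,4): star map gives 17.527864; window check -1.8 ≤ 17.527864 < -0.2 is false → out
[6] lift (-3,-1): star map gives -2.381966; window check -1.8 ≤ -2.381966 < -0.2 is false → out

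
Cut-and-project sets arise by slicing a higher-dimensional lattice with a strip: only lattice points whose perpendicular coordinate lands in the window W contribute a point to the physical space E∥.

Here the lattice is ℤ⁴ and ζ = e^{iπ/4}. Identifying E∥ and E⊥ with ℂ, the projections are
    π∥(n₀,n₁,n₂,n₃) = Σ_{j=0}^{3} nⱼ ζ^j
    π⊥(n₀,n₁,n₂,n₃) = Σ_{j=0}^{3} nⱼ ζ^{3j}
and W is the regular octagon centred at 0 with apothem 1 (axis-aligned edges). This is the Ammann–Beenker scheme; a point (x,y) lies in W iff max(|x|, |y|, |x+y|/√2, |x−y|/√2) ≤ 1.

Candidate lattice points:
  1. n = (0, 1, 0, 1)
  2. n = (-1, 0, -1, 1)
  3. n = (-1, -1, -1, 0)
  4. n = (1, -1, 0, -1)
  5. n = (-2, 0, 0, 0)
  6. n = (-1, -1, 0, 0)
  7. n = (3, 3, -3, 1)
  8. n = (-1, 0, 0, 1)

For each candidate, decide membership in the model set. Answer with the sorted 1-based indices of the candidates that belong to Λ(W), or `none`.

3, 6, 8

π⊥(n) = n₀ + n₁ζ³ + n₂ζ⁶ + n₃ζ⁹ where ζ = e^{iπ/4}.
candidate 1: n = (0, 1, 0, 1) → π⊥ ≈ (+0.0000, +1.4142); max(|x|,|y|,|x±y|/√2) = 1.4142 > 1 ⇒ ∉ W
candidate 2: n = (-1, 0, -1, 1) → π⊥ ≈ (-0.2929, +1.7071); max(|x|,|y|,|x±y|/√2) = 1.7071 > 1 ⇒ ∉ W
candidate 3: n = (-1, -1, -1, 0) → π⊥ ≈ (-0.2929, +0.2929); max(|x|,|y|,|x±y|/√2) = 0.4142 ≤ 1 ⇒ ∈ W
candidate 4: n = (1, -1, 0, -1) → π⊥ ≈ (+1.0000, -1.4142); max(|x|,|y|,|x±y|/√2) = 1.7071 > 1 ⇒ ∉ W
candidate 5: n = (-2, 0, 0, 0) → π⊥ ≈ (-2.0000, +0.0000); max(|x|,|y|,|x±y|/√2) = 2.0000 > 1 ⇒ ∉ W
candidate 6: n = (-1, -1, 0, 0) → π⊥ ≈ (-0.2929, -0.7071); max(|x|,|y|,|x±y|/√2) = 0.7071 ≤ 1 ⇒ ∈ W
candidate 7: n = (3, 3, -3, 1) → π⊥ ≈ (+1.5858, +5.8284); max(|x|,|y|,|x±y|/√2) = 5.8284 > 1 ⇒ ∉ W
candidate 8: n = (-1, 0, 0, 1) → π⊥ ≈ (-0.2929, +0.7071); max(|x|,|y|,|x±y|/√2) = 0.7071 ≤ 1 ⇒ ∈ W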